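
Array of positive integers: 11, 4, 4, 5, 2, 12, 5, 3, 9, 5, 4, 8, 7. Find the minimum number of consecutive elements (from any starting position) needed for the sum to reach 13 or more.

2

add 11: running sum 11 < 13
add 4: shortest ending here [11, 4] sum 15, len 2
add 4: shortest ending here [11, 4, 4] sum 19, len 3
add 5: shortest ending here [4, 4, 5] sum 13, len 3
add 2: shortest ending here [4, 4, 5, 2] sum 15, len 4
add 12: shortest ending here [2, 12] sum 14, len 2
add 5: shortest ending here [12, 5] sum 17, len 2
add 3: shortest ending here [12, 5, 3] sum 20, len 3
add 9: shortest ending here [5, 3, 9] sum 17, len 3
add 5: shortest ending here [9, 5] sum 14, len 2
add 4: shortest ending here [9, 5, 4] sum 18, len 3
add 8: shortest ending here [5, 4, 8] sum 17, len 3
add 7: shortest ending here [8, 7] sum 15, len 2
Shortest qualifying length: 2.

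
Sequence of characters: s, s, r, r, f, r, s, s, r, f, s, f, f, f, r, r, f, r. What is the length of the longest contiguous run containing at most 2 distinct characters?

add s: window [s] (1 distinct), len 1
add s: window [s, s] (1 distinct), len 2
add r: window [s, s, r] (2 distinct), len 3
add r: window [s, s, r, r] (2 distinct), len 4
add f: window [r, r, f] (2 distinct), len 3
add r: window [r, r, f, r] (2 distinct), len 4
add s: window [r, s] (2 distinct), len 2
add s: window [r, s, s] (2 distinct), len 3
add r: window [r, s, s, r] (2 distinct), len 4
add f: window [r, f] (2 distinct), len 2
add s: window [f, s] (2 distinct), len 2
add f: window [f, s, f] (2 distinct), len 3
add f: window [f, s, f, f] (2 distinct), len 4
add f: window [f, s, f, f, f] (2 distinct), len 5
add r: window [f, f, f, r] (2 distinct), len 4
add r: window [f, f, f, r, r] (2 distinct), len 5
add f: window [f, f, f, r, r, f] (2 distinct), len 6
add r: window [f, f, f, r, r, f, r] (2 distinct), len 7
Longest length with ≤2 distinct: 7.

7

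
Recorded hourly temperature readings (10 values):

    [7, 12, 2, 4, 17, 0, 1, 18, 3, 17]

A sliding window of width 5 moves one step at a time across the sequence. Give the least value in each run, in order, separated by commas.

2, 0, 0, 0, 0, 0

Sliding a size-5 window across the 10 values:
[7, 12, 2, 4, 17] → min 2
[12, 2, 4, 17, 0] → min 0
[2, 4, 17, 0, 1] → min 0
[4, 17, 0, 1, 18] → min 0
[17, 0, 1, 18, 3] → min 0
[0, 1, 18, 3, 17] → min 0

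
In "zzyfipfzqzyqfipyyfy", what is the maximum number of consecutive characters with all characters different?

6

[z] len 1
[z] len 1
[z, y] len 2
[z, y, f] len 3
[z, y, f, i] len 4
[z, y, f, i, p] len 5
[i, p, f] len 3
[i, p, f, z] len 4
[i, p, f, z, q] len 5
[q, z] len 2
[q, z, y] len 3
[z, y, q] len 3
[z, y, q, f] len 4
[z, y, q, f, i] len 5
[z, y, q, f, i, p] len 6
[q, f, i, p, y] len 5
[y] len 1
[y, f] len 2
[f, y] len 2
Longest all-distinct length: 6.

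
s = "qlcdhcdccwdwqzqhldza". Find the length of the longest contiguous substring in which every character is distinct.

add q: [q] len 1
add l: [q, l] len 2
add c: [q, l, c] len 3
add d: [q, l, c, d] len 4
add h: [q, l, c, d, h] len 5
add c (repeat c, move left end past it): [d, h, c] len 3
add d (repeat d, move left end past it): [h, c, d] len 3
add c (repeat c, move left end past it): [d, c] len 2
add c (repeat c, move left end past it): [c] len 1
add w: [c, w] len 2
add d: [c, w, d] len 3
add w (repeat w, move left end past it): [d, w] len 2
add q: [d, w, q] len 3
add z: [d, w, q, z] len 4
add q (repeat q, move left end past it): [z, q] len 2
add h: [z, q, h] len 3
add l: [z, q, h, l] len 4
add d: [z, q, h, l, d] len 5
add z (repeat z, move left end past it): [q, h, l, d, z] len 5
add a: [q, h, l, d, z, a] len 6
Longest all-distinct length: 6.

6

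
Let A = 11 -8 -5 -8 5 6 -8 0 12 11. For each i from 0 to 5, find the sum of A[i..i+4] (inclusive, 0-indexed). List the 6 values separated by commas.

-5, -10, -10, -5, 15, 21

11 -8 -5 -8 5 → sum -5
-8 -5 -8 5 6 → sum -10
-5 -8 5 6 -8 → sum -10
-8 5 6 -8 0 → sum -5
5 6 -8 0 12 → sum 15
6 -8 0 12 11 → sum 21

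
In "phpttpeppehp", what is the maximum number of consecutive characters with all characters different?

[p] len 1
[p, h] len 2
[h, p] len 2
[h, p, t] len 3
[t] len 1
[t, p] len 2
[t, p, e] len 3
[e, p] len 2
[p] len 1
[p, e] len 2
[p, e, h] len 3
[e, h, p] len 3
Longest all-distinct length: 3.

3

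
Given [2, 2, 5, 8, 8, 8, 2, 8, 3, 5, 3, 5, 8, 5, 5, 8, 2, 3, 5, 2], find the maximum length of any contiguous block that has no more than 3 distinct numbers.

[2] 1 distinct, len 1
[2, 2] 1 distinct, len 2
[2, 2, 5] 2 distinct, len 3
[2, 2, 5, 8] 3 distinct, len 4
[2, 2, 5, 8, 8] 3 distinct, len 5
[2, 2, 5, 8, 8, 8] 3 distinct, len 6
[2, 2, 5, 8, 8, 8, 2] 3 distinct, len 7
[2, 2, 5, 8, 8, 8, 2, 8] 3 distinct, len 8
[8, 8, 8, 2, 8, 3] 3 distinct, len 6
[8, 3, 5] 3 distinct, len 3
[8, 3, 5, 3] 3 distinct, len 4
[8, 3, 5, 3, 5] 3 distinct, len 5
[8, 3, 5, 3, 5, 8] 3 distinct, len 6
[8, 3, 5, 3, 5, 8, 5] 3 distinct, len 7
[8, 3, 5, 3, 5, 8, 5, 5] 3 distinct, len 8
[8, 3, 5, 3, 5, 8, 5, 5, 8] 3 distinct, len 9
[5, 8, 5, 5, 8, 2] 3 distinct, len 6
[8, 2, 3] 3 distinct, len 3
[2, 3, 5] 3 distinct, len 3
[2, 3, 5, 2] 3 distinct, len 4
Longest length with ≤3 distinct: 9.

9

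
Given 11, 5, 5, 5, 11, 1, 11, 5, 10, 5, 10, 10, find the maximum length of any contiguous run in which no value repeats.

4

[11] len 1
[11, 5] len 2
[5] len 1
[5] len 1
[5, 11] len 2
[5, 11, 1] len 3
[1, 11] len 2
[1, 11, 5] len 3
[1, 11, 5, 10] len 4
[10, 5] len 2
[5, 10] len 2
[10] len 1
Longest all-distinct length: 4.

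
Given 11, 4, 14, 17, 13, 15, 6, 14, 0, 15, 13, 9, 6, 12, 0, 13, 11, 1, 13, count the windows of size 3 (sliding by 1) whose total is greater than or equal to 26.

11

(11, 4, 14) → sum 29  ≥ 26 ✓
(4, 14, 17) → sum 35  ≥ 26 ✓
(14, 17, 13) → sum 44  ≥ 26 ✓
(17, 13, 15) → sum 45  ≥ 26 ✓
(13, 15, 6) → sum 34  ≥ 26 ✓
(15, 6, 14) → sum 35  ≥ 26 ✓
(6, 14, 0) → sum 20
(14, 0, 15) → sum 29  ≥ 26 ✓
(0, 15, 13) → sum 28  ≥ 26 ✓
(15, 13, 9) → sum 37  ≥ 26 ✓
(13, 9, 6) → sum 28  ≥ 26 ✓
(9, 6, 12) → sum 27  ≥ 26 ✓
(6, 12, 0) → sum 18
(12, 0, 13) → sum 25
(0, 13, 11) → sum 24
(13, 11, 1) → sum 25
(11, 1, 13) → sum 25
11 windows satisfy the condition.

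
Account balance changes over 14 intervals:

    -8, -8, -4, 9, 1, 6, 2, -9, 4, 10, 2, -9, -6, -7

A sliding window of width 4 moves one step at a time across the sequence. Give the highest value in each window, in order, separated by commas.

[-8, -8, -4, 9] → max 9
[-8, -4, 9, 1] → max 9
[-4, 9, 1, 6] → max 9
[9, 1, 6, 2] → max 9
[1, 6, 2, -9] → max 6
[6, 2, -9, 4] → max 6
[2, -9, 4, 10] → max 10
[-9, 4, 10, 2] → max 10
[4, 10, 2, -9] → max 10
[10, 2, -9, -6] → max 10
[2, -9, -6, -7] → max 2

9, 9, 9, 9, 6, 6, 10, 10, 10, 10, 2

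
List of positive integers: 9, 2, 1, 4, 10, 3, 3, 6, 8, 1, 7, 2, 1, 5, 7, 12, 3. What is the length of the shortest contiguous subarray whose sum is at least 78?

add 9: running sum 9 < 78
add 2: running sum 11 < 78
add 1: running sum 12 < 78
add 4: running sum 16 < 78
add 10: running sum 26 < 78
add 3: running sum 29 < 78
add 3: running sum 32 < 78
add 6: running sum 38 < 78
add 8: running sum 46 < 78
add 1: running sum 47 < 78
add 7: running sum 54 < 78
add 2: running sum 56 < 78
add 1: running sum 57 < 78
add 5: running sum 62 < 78
add 7: running sum 69 < 78
end 15: [9, 2, 1, 4, 10, 3, 3, 6, 8, 1, 7, 2, 1, 5, 7, 12] sum 81, len 16
end 16: [9, 2, 1, 4, 10, 3, 3, 6, 8, 1, 7, 2, 1, 5, 7, 12, 3] sum 84, len 17
Shortest qualifying length: 16.

16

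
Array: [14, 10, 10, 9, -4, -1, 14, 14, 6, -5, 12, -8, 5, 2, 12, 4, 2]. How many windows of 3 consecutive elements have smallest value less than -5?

3

[14, 10, 10] → min 10
[10, 10, 9] → min 9
[10, 9, -4] → min -4
[9, -4, -1] → min -4
[-4, -1, 14] → min -4
[-1, 14, 14] → min -1
[14, 14, 6] → min 6
[14, 6, -5] → min -5
[6, -5, 12] → min -5
[-5, 12, -8] → min -8  < -5 ✓
[12, -8, 5] → min -8  < -5 ✓
[-8, 5, 2] → min -8  < -5 ✓
[5, 2, 12] → min 2
[2, 12, 4] → min 2
[12, 4, 2] → min 2
3 windows satisfy the condition.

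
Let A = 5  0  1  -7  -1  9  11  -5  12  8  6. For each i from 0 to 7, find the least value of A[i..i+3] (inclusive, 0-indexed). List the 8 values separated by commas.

5 0 1 -7 → min -7
0 1 -7 -1 → min -7
1 -7 -1 9 → min -7
-7 -1 9 11 → min -7
-1 9 11 -5 → min -5
9 11 -5 12 → min -5
11 -5 12 8 → min -5
-5 12 8 6 → min -5

-7, -7, -7, -7, -5, -5, -5, -5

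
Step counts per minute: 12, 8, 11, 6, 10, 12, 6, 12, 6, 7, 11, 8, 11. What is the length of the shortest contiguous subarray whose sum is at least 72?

8

add 12: running sum 12 < 72
add 8: running sum 20 < 72
add 11: running sum 31 < 72
add 6: running sum 37 < 72
add 10: running sum 47 < 72
add 12: running sum 59 < 72
add 6: running sum 65 < 72
end 7: [12, 8, 11, 6, 10, 12, 6, 12] sum 77, len 8
end 8: [12, 8, 11, 6, 10, 12, 6, 12, 6] sum 83, len 9
end 9: [8, 11, 6, 10, 12, 6, 12, 6, 7] sum 78, len 9
end 10: [11, 6, 10, 12, 6, 12, 6, 7, 11] sum 81, len 9
end 11: [10, 12, 6, 12, 6, 7, 11, 8] sum 72, len 8
end 12: [12, 6, 12, 6, 7, 11, 8, 11] sum 73, len 8
Shortest qualifying length: 8.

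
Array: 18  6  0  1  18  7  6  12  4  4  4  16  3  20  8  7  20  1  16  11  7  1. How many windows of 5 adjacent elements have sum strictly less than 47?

9

[18, 6, 0, 1, 18] → sum 43  < 47 ✓
[6, 0, 1, 18, 7] → sum 32  < 47 ✓
[0, 1, 18, 7, 6] → sum 32  < 47 ✓
[1, 18, 7, 6, 12] → sum 44  < 47 ✓
[18, 7, 6, 12, 4] → sum 47
[7, 6, 12, 4, 4] → sum 33  < 47 ✓
[6, 12, 4, 4, 4] → sum 30  < 47 ✓
[12, 4, 4, 4, 16] → sum 40  < 47 ✓
[4, 4, 4, 16, 3] → sum 31  < 47 ✓
[4, 4, 16, 3, 20] → sum 47
[4, 16, 3, 20, 8] → sum 51
[16, 3, 20, 8, 7] → sum 54
[3, 20, 8, 7, 20] → sum 58
[20, 8, 7, 20, 1] → sum 56
[8, 7, 20, 1, 16] → sum 52
[7, 20, 1, 16, 11] → sum 55
[20, 1, 16, 11, 7] → sum 55
[1, 16, 11, 7, 1] → sum 36  < 47 ✓
9 windows satisfy the condition.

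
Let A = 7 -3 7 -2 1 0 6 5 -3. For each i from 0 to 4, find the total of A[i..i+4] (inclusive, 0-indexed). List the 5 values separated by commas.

Sliding a size-5 window across the 9 values:
[7, -3, 7, -2, 1] → sum 10
[-3, 7, -2, 1, 0] → sum 3
[7, -2, 1, 0, 6] → sum 12
[-2, 1, 0, 6, 5] → sum 10
[1, 0, 6, 5, -3] → sum 9

10, 3, 12, 10, 9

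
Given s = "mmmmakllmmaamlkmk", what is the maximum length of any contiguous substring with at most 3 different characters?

add m: window [m] (1 distinct), len 1
add m: window [m, m] (1 distinct), len 2
add m: window [m, m, m] (1 distinct), len 3
add m: window [m, m, m, m] (1 distinct), len 4
add a: window [m, m, m, m, a] (2 distinct), len 5
add k: window [m, m, m, m, a, k] (3 distinct), len 6
add l: window [a, k, l] (3 distinct), len 3
add l: window [a, k, l, l] (3 distinct), len 4
add m: window [k, l, l, m] (3 distinct), len 4
add m: window [k, l, l, m, m] (3 distinct), len 5
add a: window [l, l, m, m, a] (3 distinct), len 5
add a: window [l, l, m, m, a, a] (3 distinct), len 6
add m: window [l, l, m, m, a, a, m] (3 distinct), len 7
add l: window [l, l, m, m, a, a, m, l] (3 distinct), len 8
add k: window [m, l, k] (3 distinct), len 3
add m: window [m, l, k, m] (3 distinct), len 4
add k: window [m, l, k, m, k] (3 distinct), len 5
Longest length with ≤3 distinct: 8.

8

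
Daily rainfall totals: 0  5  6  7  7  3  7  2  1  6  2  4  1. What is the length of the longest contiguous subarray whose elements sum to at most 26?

8

add 0: [0] sum 0, len 1
add 5: [0, 5] sum 5, len 2
add 6: [0, 5, 6] sum 11, len 3
add 7: [0, 5, 6, 7] sum 18, len 4
add 7: [0, 5, 6, 7, 7] sum 25, len 5
add 3: [6, 7, 7, 3] sum 23, len 4
add 7: [7, 7, 3, 7] sum 24, len 4
add 2: [7, 7, 3, 7, 2] sum 26, len 5
add 1: [7, 3, 7, 2, 1] sum 20, len 5
add 6: [7, 3, 7, 2, 1, 6] sum 26, len 6
add 2: [3, 7, 2, 1, 6, 2] sum 21, len 6
add 4: [3, 7, 2, 1, 6, 2, 4] sum 25, len 7
add 1: [3, 7, 2, 1, 6, 2, 4, 1] sum 26, len 8
Longest length seen: 8.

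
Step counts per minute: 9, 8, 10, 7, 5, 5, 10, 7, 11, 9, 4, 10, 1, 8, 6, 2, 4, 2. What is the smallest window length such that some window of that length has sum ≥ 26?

add 9: running sum 9 < 26
add 8: running sum 17 < 26
add 10: shortest ending here [9, 8, 10] sum 27, len 3
add 7: shortest ending here [9, 8, 10, 7] sum 34, len 4
add 5: shortest ending here [8, 10, 7, 5] sum 30, len 4
add 5: shortest ending here [10, 7, 5, 5] sum 27, len 4
add 10: shortest ending here [7, 5, 5, 10] sum 27, len 4
add 7: shortest ending here [5, 5, 10, 7] sum 27, len 4
add 11: shortest ending here [10, 7, 11] sum 28, len 3
add 9: shortest ending here [7, 11, 9] sum 27, len 3
add 4: shortest ending here [7, 11, 9, 4] sum 31, len 4
add 10: shortest ending here [11, 9, 4, 10] sum 34, len 4
add 1: shortest ending here [11, 9, 4, 10, 1] sum 35, len 5
add 8: shortest ending here [9, 4, 10, 1, 8] sum 32, len 5
add 6: shortest ending here [4, 10, 1, 8, 6] sum 29, len 5
add 2: shortest ending here [10, 1, 8, 6, 2] sum 27, len 5
add 4: shortest ending here [10, 1, 8, 6, 2, 4] sum 31, len 6
add 2: shortest ending here [10, 1, 8, 6, 2, 4, 2] sum 33, len 7
Shortest qualifying length: 3.

3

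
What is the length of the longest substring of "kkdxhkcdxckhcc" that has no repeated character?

5

[k] len 1
[k] len 1
[k, d] len 2
[k, d, x] len 3
[k, d, x, h] len 4
[d, x, h, k] len 4
[d, x, h, k, c] len 5
[x, h, k, c, d] len 5
[h, k, c, d, x] len 5
[d, x, c] len 3
[d, x, c, k] len 4
[d, x, c, k, h] len 5
[k, h, c] len 3
[c] len 1
Longest all-distinct length: 5.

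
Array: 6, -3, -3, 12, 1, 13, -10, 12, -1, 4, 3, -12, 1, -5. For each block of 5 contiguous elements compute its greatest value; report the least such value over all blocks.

Each size-5 window and its max:
[6, -3, -3, 12, 1] → max 12
[-3, -3, 12, 1, 13] → max 13
[-3, 12, 1, 13, -10] → max 13
[12, 1, 13, -10, 12] → max 13
[1, 13, -10, 12, -1] → max 13
[13, -10, 12, -1, 4] → max 13
[-10, 12, -1, 4, 3] → max 12
[12, -1, 4, 3, -12] → max 12
[-1, 4, 3, -12, 1] → max 4
[4, 3, -12, 1, -5] → max 4
Least of these is 4.

4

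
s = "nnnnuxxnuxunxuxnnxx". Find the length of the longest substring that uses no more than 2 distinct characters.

5

add n: window [n] (1 distinct), len 1
add n: window [n, n] (1 distinct), len 2
add n: window [n, n, n] (1 distinct), len 3
add n: window [n, n, n, n] (1 distinct), len 4
add u: window [n, n, n, n, u] (2 distinct), len 5
add x: window [u, x] (2 distinct), len 2
add x: window [u, x, x] (2 distinct), len 3
add n: window [x, x, n] (2 distinct), len 3
add u: window [n, u] (2 distinct), len 2
add x: window [u, x] (2 distinct), len 2
add u: window [u, x, u] (2 distinct), len 3
add n: window [u, n] (2 distinct), len 2
add x: window [n, x] (2 distinct), len 2
add u: window [x, u] (2 distinct), len 2
add x: window [x, u, x] (2 distinct), len 3
add n: window [x, n] (2 distinct), len 2
add n: window [x, n, n] (2 distinct), len 3
add x: window [x, n, n, x] (2 distinct), len 4
add x: window [x, n, n, x, x] (2 distinct), len 5
Longest length with ≤2 distinct: 5.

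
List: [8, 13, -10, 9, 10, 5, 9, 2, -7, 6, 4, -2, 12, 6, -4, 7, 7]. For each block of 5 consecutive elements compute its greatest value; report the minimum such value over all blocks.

6

Window maxs for each of the 13 positions:
8 13 -10 9 10 → max 13
13 -10 9 10 5 → max 13
-10 9 10 5 9 → max 10
9 10 5 9 2 → max 10
10 5 9 2 -7 → max 10
5 9 2 -7 6 → max 9
9 2 -7 6 4 → max 9
2 -7 6 4 -2 → max 6
-7 6 4 -2 12 → max 12
6 4 -2 12 6 → max 12
4 -2 12 6 -4 → max 12
-2 12 6 -4 7 → max 12
12 6 -4 7 7 → max 12
Minimum of these is 6.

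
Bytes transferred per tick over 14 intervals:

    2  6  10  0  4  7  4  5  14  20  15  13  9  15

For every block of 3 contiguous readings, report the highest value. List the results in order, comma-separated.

Sliding a size-3 window across the 14 values:
2 6 10 → max 10
6 10 0 → max 10
10 0 4 → max 10
0 4 7 → max 7
4 7 4 → max 7
7 4 5 → max 7
4 5 14 → max 14
5 14 20 → max 20
14 20 15 → max 20
20 15 13 → max 20
15 13 9 → max 15
13 9 15 → max 15

10, 10, 10, 7, 7, 7, 14, 20, 20, 20, 15, 15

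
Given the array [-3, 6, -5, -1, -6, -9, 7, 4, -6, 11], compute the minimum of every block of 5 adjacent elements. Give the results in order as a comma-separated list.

[-3, 6, -5, -1, -6] → min -6
[6, -5, -1, -6, -9] → min -9
[-5, -1, -6, -9, 7] → min -9
[-1, -6, -9, 7, 4] → min -9
[-6, -9, 7, 4, -6] → min -9
[-9, 7, 4, -6, 11] → min -9

-6, -9, -9, -9, -9, -9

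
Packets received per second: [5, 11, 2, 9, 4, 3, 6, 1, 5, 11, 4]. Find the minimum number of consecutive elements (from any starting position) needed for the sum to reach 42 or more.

8

Extend right; whenever the sum reaches 42, record the length and shrink from the left:
add 5: running sum 5 < 42
add 11: running sum 16 < 42
add 2: running sum 18 < 42
add 9: running sum 27 < 42
add 4: running sum 31 < 42
add 3: running sum 34 < 42
add 6: running sum 40 < 42
add 1: running sum 41 < 42
add 5: shortest ending here [5, 11, 2, 9, 4, 3, 6, 1, 5] sum 46, len 9
add 11: shortest ending here [11, 2, 9, 4, 3, 6, 1, 5, 11] sum 52, len 9
add 4: shortest ending here [9, 4, 3, 6, 1, 5, 11, 4] sum 43, len 8
Shortest qualifying length: 8.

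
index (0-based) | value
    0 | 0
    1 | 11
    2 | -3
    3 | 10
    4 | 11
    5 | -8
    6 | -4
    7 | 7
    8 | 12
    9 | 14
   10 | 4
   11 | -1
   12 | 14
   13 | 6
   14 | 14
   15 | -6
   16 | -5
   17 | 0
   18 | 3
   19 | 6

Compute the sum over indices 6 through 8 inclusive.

15

Elements at indices 6..8: -4, 7, 12
sum(-4, 7, 12) = 15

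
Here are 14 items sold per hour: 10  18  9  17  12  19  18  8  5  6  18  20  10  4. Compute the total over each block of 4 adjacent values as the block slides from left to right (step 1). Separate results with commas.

54, 56, 57, 66, 57, 50, 37, 37, 49, 54, 52

[10, 18, 9, 17] → sum 54
[18, 9, 17, 12] → sum 56
[9, 17, 12, 19] → sum 57
[17, 12, 19, 18] → sum 66
[12, 19, 18, 8] → sum 57
[19, 18, 8, 5] → sum 50
[18, 8, 5, 6] → sum 37
[8, 5, 6, 18] → sum 37
[5, 6, 18, 20] → sum 49
[6, 18, 20, 10] → sum 54
[18, 20, 10, 4] → sum 52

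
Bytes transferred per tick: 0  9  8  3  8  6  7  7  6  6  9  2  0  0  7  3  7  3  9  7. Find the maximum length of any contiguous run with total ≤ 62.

12

→ 0: sum 0, len 1
→ 9: sum 9, len 2
→ 8: sum 17, len 3
→ 3: sum 20, len 4
→ 8: sum 28, len 5
→ 6: sum 34, len 6
→ 7: sum 41, len 7
→ 7: sum 48, len 8
→ 6: sum 54, len 9
→ 6: sum 60, len 10
→ 9 (dropped 0, 9): sum 60, len 9
→ 2: sum 62, len 10
→ 0: sum 62, len 11
→ 0: sum 62, len 12
→ 7 (dropped 8): sum 61, len 12
→ 3 (dropped 3): sum 61, len 12
→ 7 (dropped 8): sum 60, len 12
→ 3 (dropped 6): sum 57, len 12
→ 9 (dropped 7): sum 59, len 12
→ 7 (dropped 7): sum 59, len 12
Longest length seen: 12.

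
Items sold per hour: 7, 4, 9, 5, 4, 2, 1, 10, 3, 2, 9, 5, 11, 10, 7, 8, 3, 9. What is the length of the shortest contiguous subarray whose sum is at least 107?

add 7: running sum 7 < 107
add 4: running sum 11 < 107
add 9: running sum 20 < 107
add 5: running sum 25 < 107
add 4: running sum 29 < 107
add 2: running sum 31 < 107
add 1: running sum 32 < 107
add 10: running sum 42 < 107
add 3: running sum 45 < 107
add 2: running sum 47 < 107
add 9: running sum 56 < 107
add 5: running sum 61 < 107
add 11: running sum 72 < 107
add 10: running sum 82 < 107
add 7: running sum 89 < 107
add 8: running sum 97 < 107
add 3: running sum 100 < 107
add 9: shortest ending here [7, 4, 9, 5, 4, 2, 1, 10, 3, 2, 9, 5, 11, 10, 7, 8, 3, 9] sum 109, len 18
Shortest qualifying length: 18.

18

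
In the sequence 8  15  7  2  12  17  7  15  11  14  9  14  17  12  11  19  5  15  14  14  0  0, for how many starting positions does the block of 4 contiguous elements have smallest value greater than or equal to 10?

2

(8, 15, 7, 2) → min 2
(15, 7, 2, 12) → min 2
(7, 2, 12, 17) → min 2
(2, 12, 17, 7) → min 2
(12, 17, 7, 15) → min 7
(17, 7, 15, 11) → min 7
(7, 15, 11, 14) → min 7
(15, 11, 14, 9) → min 9
(11, 14, 9, 14) → min 9
(14, 9, 14, 17) → min 9
(9, 14, 17, 12) → min 9
(14, 17, 12, 11) → min 11  ≥ 10 ✓
(17, 12, 11, 19) → min 11  ≥ 10 ✓
(12, 11, 19, 5) → min 5
(11, 19, 5, 15) → min 5
(19, 5, 15, 14) → min 5
(5, 15, 14, 14) → min 5
(15, 14, 14, 0) → min 0
(14, 14, 0, 0) → min 0
2 windows satisfy the condition.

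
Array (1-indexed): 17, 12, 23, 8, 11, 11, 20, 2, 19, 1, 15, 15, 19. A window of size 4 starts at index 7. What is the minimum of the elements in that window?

Elements at indices 7..10: 20, 2, 19, 1
min(20, 2, 19, 1) = 1

1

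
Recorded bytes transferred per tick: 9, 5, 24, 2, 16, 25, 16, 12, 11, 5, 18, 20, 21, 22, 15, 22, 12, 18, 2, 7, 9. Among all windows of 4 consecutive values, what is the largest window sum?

81

Window sums for each of the 18 positions:
(9, 5, 24, 2) → sum 40
(5, 24, 2, 16) → sum 47
(24, 2, 16, 25) → sum 67
(2, 16, 25, 16) → sum 59
(16, 25, 16, 12) → sum 69
(25, 16, 12, 11) → sum 64
(16, 12, 11, 5) → sum 44
(12, 11, 5, 18) → sum 46
(11, 5, 18, 20) → sum 54
(5, 18, 20, 21) → sum 64
(18, 20, 21, 22) → sum 81
(20, 21, 22, 15) → sum 78
(21, 22, 15, 22) → sum 80
(22, 15, 22, 12) → sum 71
(15, 22, 12, 18) → sum 67
(22, 12, 18, 2) → sum 54
(12, 18, 2, 7) → sum 39
(18, 2, 7, 9) → sum 36
Largest of these is 81.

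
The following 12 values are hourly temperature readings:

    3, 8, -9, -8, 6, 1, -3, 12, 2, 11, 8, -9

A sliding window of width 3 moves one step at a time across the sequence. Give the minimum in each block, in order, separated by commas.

[3, 8, -9] → min -9
[8, -9, -8] → min -9
[-9, -8, 6] → min -9
[-8, 6, 1] → min -8
[6, 1, -3] → min -3
[1, -3, 12] → min -3
[-3, 12, 2] → min -3
[12, 2, 11] → min 2
[2, 11, 8] → min 2
[11, 8, -9] → min -9

-9, -9, -9, -8, -3, -3, -3, 2, 2, -9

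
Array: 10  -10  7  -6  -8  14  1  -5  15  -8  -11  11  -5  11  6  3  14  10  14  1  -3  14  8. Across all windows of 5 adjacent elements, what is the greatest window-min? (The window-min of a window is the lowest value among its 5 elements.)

(10, -10, 7, -6, -8) → min -10
(-10, 7, -6, -8, 14) → min -10
(7, -6, -8, 14, 1) → min -8
(-6, -8, 14, 1, -5) → min -8
(-8, 14, 1, -5, 15) → min -8
(14, 1, -5, 15, -8) → min -8
(1, -5, 15, -8, -11) → min -11
(-5, 15, -8, -11, 11) → min -11
(15, -8, -11, 11, -5) → min -11
(-8, -11, 11, -5, 11) → min -11
(-11, 11, -5, 11, 6) → min -11
(11, -5, 11, 6, 3) → min -5
(-5, 11, 6, 3, 14) → min -5
(11, 6, 3, 14, 10) → min 3
(6, 3, 14, 10, 14) → min 3
(3, 14, 10, 14, 1) → min 1
(14, 10, 14, 1, -3) → min -3
(10, 14, 1, -3, 14) → min -3
(14, 1, -3, 14, 8) → min -3
Greatest of these is 3.

3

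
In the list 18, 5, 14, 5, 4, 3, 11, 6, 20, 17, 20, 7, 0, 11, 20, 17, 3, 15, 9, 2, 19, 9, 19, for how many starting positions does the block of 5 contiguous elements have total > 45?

15

[18, 5, 14, 5, 4] → sum 46  > 45 ✓
[5, 14, 5, 4, 3] → sum 31
[14, 5, 4, 3, 11] → sum 37
[5, 4, 3, 11, 6] → sum 29
[4, 3, 11, 6, 20] → sum 44
[3, 11, 6, 20, 17] → sum 57  > 45 ✓
[11, 6, 20, 17, 20] → sum 74  > 45 ✓
[6, 20, 17, 20, 7] → sum 70  > 45 ✓
[20, 17, 20, 7, 0] → sum 64  > 45 ✓
[17, 20, 7, 0, 11] → sum 55  > 45 ✓
[20, 7, 0, 11, 20] → sum 58  > 45 ✓
[7, 0, 11, 20, 17] → sum 55  > 45 ✓
[0, 11, 20, 17, 3] → sum 51  > 45 ✓
[11, 20, 17, 3, 15] → sum 66  > 45 ✓
[20, 17, 3, 15, 9] → sum 64  > 45 ✓
[17, 3, 15, 9, 2] → sum 46  > 45 ✓
[3, 15, 9, 2, 19] → sum 48  > 45 ✓
[15, 9, 2, 19, 9] → sum 54  > 45 ✓
[9, 2, 19, 9, 19] → sum 58  > 45 ✓
15 windows satisfy the condition.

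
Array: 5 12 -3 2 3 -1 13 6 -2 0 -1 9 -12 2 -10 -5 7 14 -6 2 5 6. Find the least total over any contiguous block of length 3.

5 12 -3 → sum 14
12 -3 2 → sum 11
-3 2 3 → sum 2
2 3 -1 → sum 4
3 -1 13 → sum 15
-1 13 6 → sum 18
13 6 -2 → sum 17
6 -2 0 → sum 4
-2 0 -1 → sum -3
0 -1 9 → sum 8
-1 9 -12 → sum -4
9 -12 2 → sum -1
-12 2 -10 → sum -20
2 -10 -5 → sum -13
-10 -5 7 → sum -8
-5 7 14 → sum 16
7 14 -6 → sum 15
14 -6 2 → sum 10
-6 2 5 → sum 1
2 5 6 → sum 13
Least of these is -20.

-20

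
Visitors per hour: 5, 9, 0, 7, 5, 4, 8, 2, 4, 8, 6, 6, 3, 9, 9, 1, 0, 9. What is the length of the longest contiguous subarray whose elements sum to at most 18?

4

→ 5: sum 5, len 1
→ 9: sum 14, len 2
→ 0: sum 14, len 3
→ 7 (dropped 5): sum 16, len 3
→ 5 (dropped 9): sum 12, len 3
→ 4: sum 16, len 4
→ 8 (dropped 0, 7): sum 17, len 3
→ 2 (dropped 5): sum 14, len 3
→ 4: sum 18, len 4
→ 8 (dropped 4, 8): sum 14, len 3
→ 6 (dropped 2): sum 18, len 3
→ 6 (dropped 4, 8): sum 12, len 2
→ 3: sum 15, len 3
→ 9 (dropped 6): sum 18, len 3
→ 9 (dropped 6, 3): sum 18, len 2
→ 1 (dropped 9): sum 10, len 2
→ 0: sum 10, len 3
→ 9 (dropped 9): sum 10, len 3
Longest length seen: 4.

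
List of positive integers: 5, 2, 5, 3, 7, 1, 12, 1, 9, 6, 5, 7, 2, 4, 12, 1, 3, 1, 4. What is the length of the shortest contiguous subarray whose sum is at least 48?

8

Extend right; whenever the sum reaches 48, record the length and shrink from the left:
add 5: running sum 5 < 48
add 2: running sum 7 < 48
add 5: running sum 12 < 48
add 3: running sum 15 < 48
add 7: running sum 22 < 48
add 1: running sum 23 < 48
add 12: running sum 35 < 48
add 1: running sum 36 < 48
add 9: running sum 45 < 48
add 6: shortest ending here [5, 2, 5, 3, 7, 1, 12, 1, 9, 6] sum 51, len 10
add 5: shortest ending here [5, 3, 7, 1, 12, 1, 9, 6, 5] sum 49, len 9
add 7: shortest ending here [7, 1, 12, 1, 9, 6, 5, 7] sum 48, len 8
add 2: shortest ending here [7, 1, 12, 1, 9, 6, 5, 7, 2] sum 50, len 9
add 4: shortest ending here [7, 1, 12, 1, 9, 6, 5, 7, 2, 4] sum 54, len 10
add 12: shortest ending here [12, 1, 9, 6, 5, 7, 2, 4, 12] sum 58, len 9
add 1: shortest ending here [12, 1, 9, 6, 5, 7, 2, 4, 12, 1] sum 59, len 10
add 3: shortest ending here [9, 6, 5, 7, 2, 4, 12, 1, 3] sum 49, len 9
add 1: shortest ending here [9, 6, 5, 7, 2, 4, 12, 1, 3, 1] sum 50, len 10
add 4: shortest ending here [9, 6, 5, 7, 2, 4, 12, 1, 3, 1, 4] sum 54, len 11
Shortest qualifying length: 8.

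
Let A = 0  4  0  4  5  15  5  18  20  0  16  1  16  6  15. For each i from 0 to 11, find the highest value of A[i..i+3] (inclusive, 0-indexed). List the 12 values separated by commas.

[0, 4, 0, 4] → max 4
[4, 0, 4, 5] → max 5
[0, 4, 5, 15] → max 15
[4, 5, 15, 5] → max 15
[5, 15, 5, 18] → max 18
[15, 5, 18, 20] → max 20
[5, 18, 20, 0] → max 20
[18, 20, 0, 16] → max 20
[20, 0, 16, 1] → max 20
[0, 16, 1, 16] → max 16
[16, 1, 16, 6] → max 16
[1, 16, 6, 15] → max 16

4, 5, 15, 15, 18, 20, 20, 20, 20, 16, 16, 16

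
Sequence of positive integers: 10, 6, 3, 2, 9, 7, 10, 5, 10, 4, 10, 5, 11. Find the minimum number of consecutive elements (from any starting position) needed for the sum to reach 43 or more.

6

add 10: running sum 10 < 43
add 6: running sum 16 < 43
add 3: running sum 19 < 43
add 2: running sum 21 < 43
add 9: running sum 30 < 43
add 7: running sum 37 < 43
add 10: shortest ending here [10, 6, 3, 2, 9, 7, 10] sum 47, len 7
add 5: shortest ending here [10, 6, 3, 2, 9, 7, 10, 5] sum 52, len 8
add 10: shortest ending here [2, 9, 7, 10, 5, 10] sum 43, len 6
add 4: shortest ending here [9, 7, 10, 5, 10, 4] sum 45, len 6
add 10: shortest ending here [7, 10, 5, 10, 4, 10] sum 46, len 6
add 5: shortest ending here [10, 5, 10, 4, 10, 5] sum 44, len 6
add 11: shortest ending here [5, 10, 4, 10, 5, 11] sum 45, len 6
Shortest qualifying length: 6.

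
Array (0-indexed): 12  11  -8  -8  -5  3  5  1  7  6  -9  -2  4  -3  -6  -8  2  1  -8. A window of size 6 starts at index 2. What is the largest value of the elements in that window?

5

Elements at indices 2..7: -8, -8, -5, 3, 5, 1
max(-8, -8, -5, 3, 5, 1) = 5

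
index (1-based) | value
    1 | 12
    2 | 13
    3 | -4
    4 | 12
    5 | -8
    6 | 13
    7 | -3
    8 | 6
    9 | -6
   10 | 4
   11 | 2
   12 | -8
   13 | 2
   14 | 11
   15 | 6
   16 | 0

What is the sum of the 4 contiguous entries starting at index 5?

Elements at indices 5..8: -8, 13, -3, 6
sum(-8, 13, -3, 6) = 8

8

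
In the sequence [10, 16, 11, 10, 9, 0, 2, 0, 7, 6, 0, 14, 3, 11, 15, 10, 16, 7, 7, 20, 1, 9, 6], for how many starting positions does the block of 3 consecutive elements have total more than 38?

10 16 11 → sum 37
16 11 10 → sum 37
11 10 9 → sum 30
10 9 0 → sum 19
9 0 2 → sum 11
0 2 0 → sum 2
2 0 7 → sum 9
0 7 6 → sum 13
7 6 0 → sum 13
6 0 14 → sum 20
0 14 3 → sum 17
14 3 11 → sum 28
3 11 15 → sum 29
11 15 10 → sum 36
15 10 16 → sum 41  > 38 ✓
10 16 7 → sum 33
16 7 7 → sum 30
7 7 20 → sum 34
7 20 1 → sum 28
20 1 9 → sum 30
1 9 6 → sum 16
1 window satisfy the condition.

1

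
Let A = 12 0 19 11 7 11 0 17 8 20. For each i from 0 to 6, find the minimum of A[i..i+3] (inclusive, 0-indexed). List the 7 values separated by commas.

0, 0, 7, 0, 0, 0, 0

(12, 0, 19, 11) → min 0
(0, 19, 11, 7) → min 0
(19, 11, 7, 11) → min 7
(11, 7, 11, 0) → min 0
(7, 11, 0, 17) → min 0
(11, 0, 17, 8) → min 0
(0, 17, 8, 20) → min 0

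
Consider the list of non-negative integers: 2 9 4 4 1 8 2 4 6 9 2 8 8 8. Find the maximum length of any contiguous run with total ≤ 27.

6

Extend to the right; shrink from the left whenever the sum exceeds 27:
add 2: [2] sum 2, len 1
add 9: [2, 9] sum 11, len 2
add 4: [2, 9, 4] sum 15, len 3
add 4: [2, 9, 4, 4] sum 19, len 4
add 1: [2, 9, 4, 4, 1] sum 20, len 5
add 8: [9, 4, 4, 1, 8] sum 26, len 5
add 2: [4, 4, 1, 8, 2] sum 19, len 5
add 4: [4, 4, 1, 8, 2, 4] sum 23, len 6
add 6: [4, 1, 8, 2, 4, 6] sum 25, len 6
add 9: [2, 4, 6, 9] sum 21, len 4
add 2: [2, 4, 6, 9, 2] sum 23, len 5
add 8: [6, 9, 2, 8] sum 25, len 4
add 8: [9, 2, 8, 8] sum 27, len 4
add 8: [2, 8, 8, 8] sum 26, len 4
Longest length seen: 6.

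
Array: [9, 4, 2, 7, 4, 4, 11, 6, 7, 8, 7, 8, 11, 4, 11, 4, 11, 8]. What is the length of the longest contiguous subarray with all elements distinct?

add 9: [9] len 1
add 4: [9, 4] len 2
add 2: [9, 4, 2] len 3
add 7: [9, 4, 2, 7] len 4
add 4 (repeat 4, move left end past it): [2, 7, 4] len 3
add 4 (repeat 4, move left end past it): [4] len 1
add 11: [4, 11] len 2
add 6: [4, 11, 6] len 3
add 7: [4, 11, 6, 7] len 4
add 8: [4, 11, 6, 7, 8] len 5
add 7 (repeat 7, move left end past it): [8, 7] len 2
add 8 (repeat 8, move left end past it): [7, 8] len 2
add 11: [7, 8, 11] len 3
add 4: [7, 8, 11, 4] len 4
add 11 (repeat 11, move left end past it): [4, 11] len 2
add 4 (repeat 4, move left end past it): [11, 4] len 2
add 11 (repeat 11, move left end past it): [4, 11] len 2
add 8: [4, 11, 8] len 3
Longest all-distinct length: 5.

5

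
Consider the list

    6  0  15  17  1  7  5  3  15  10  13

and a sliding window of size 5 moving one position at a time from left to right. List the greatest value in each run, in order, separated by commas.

17, 17, 17, 17, 15, 15, 15

[6, 0, 15, 17, 1] → max 17
[0, 15, 17, 1, 7] → max 17
[15, 17, 1, 7, 5] → max 17
[17, 1, 7, 5, 3] → max 17
[1, 7, 5, 3, 15] → max 15
[7, 5, 3, 15, 10] → max 15
[5, 3, 15, 10, 13] → max 15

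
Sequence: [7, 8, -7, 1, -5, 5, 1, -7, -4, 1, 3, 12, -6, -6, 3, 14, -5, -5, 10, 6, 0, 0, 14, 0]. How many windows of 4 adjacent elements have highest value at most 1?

7 8 -7 1 → max 8
8 -7 1 -5 → max 8
-7 1 -5 5 → max 5
1 -5 5 1 → max 5
-5 5 1 -7 → max 5
5 1 -7 -4 → max 5
1 -7 -4 1 → max 1  ≤ 1 ✓
-7 -4 1 3 → max 3
-4 1 3 12 → max 12
1 3 12 -6 → max 12
3 12 -6 -6 → max 12
12 -6 -6 3 → max 12
-6 -6 3 14 → max 14
-6 3 14 -5 → max 14
3 14 -5 -5 → max 14
14 -5 -5 10 → max 14
-5 -5 10 6 → max 10
-5 10 6 0 → max 10
10 6 0 0 → max 10
6 0 0 14 → max 14
0 0 14 0 → max 14
1 window satisfy the condition.

1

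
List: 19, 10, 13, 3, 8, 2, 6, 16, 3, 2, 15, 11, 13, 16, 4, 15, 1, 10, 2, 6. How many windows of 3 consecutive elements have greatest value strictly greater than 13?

12

19 10 13 → max 19  > 13 ✓
10 13 3 → max 13
13 3 8 → max 13
3 8 2 → max 8
8 2 6 → max 8
2 6 16 → max 16  > 13 ✓
6 16 3 → max 16  > 13 ✓
16 3 2 → max 16  > 13 ✓
3 2 15 → max 15  > 13 ✓
2 15 11 → max 15  > 13 ✓
15 11 13 → max 15  > 13 ✓
11 13 16 → max 16  > 13 ✓
13 16 4 → max 16  > 13 ✓
16 4 15 → max 16  > 13 ✓
4 15 1 → max 15  > 13 ✓
15 1 10 → max 15  > 13 ✓
1 10 2 → max 10
10 2 6 → max 10
12 windows satisfy the condition.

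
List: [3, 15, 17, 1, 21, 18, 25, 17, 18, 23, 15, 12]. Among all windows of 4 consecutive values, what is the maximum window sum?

83

[3, 15, 17, 1] → sum 36
[15, 17, 1, 21] → sum 54
[17, 1, 21, 18] → sum 57
[1, 21, 18, 25] → sum 65
[21, 18, 25, 17] → sum 81
[18, 25, 17, 18] → sum 78
[25, 17, 18, 23] → sum 83
[17, 18, 23, 15] → sum 73
[18, 23, 15, 12] → sum 68
Maximum of these is 83.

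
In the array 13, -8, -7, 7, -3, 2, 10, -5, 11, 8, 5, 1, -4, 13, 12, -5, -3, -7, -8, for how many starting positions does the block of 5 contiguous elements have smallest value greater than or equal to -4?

[13, -8, -7, 7, -3] → min -8
[-8, -7, 7, -3, 2] → min -8
[-7, 7, -3, 2, 10] → min -7
[7, -3, 2, 10, -5] → min -5
[-3, 2, 10, -5, 11] → min -5
[2, 10, -5, 11, 8] → min -5
[10, -5, 11, 8, 5] → min -5
[-5, 11, 8, 5, 1] → min -5
[11, 8, 5, 1, -4] → min -4  ≥ -4 ✓
[8, 5, 1, -4, 13] → min -4  ≥ -4 ✓
[5, 1, -4, 13, 12] → min -4  ≥ -4 ✓
[1, -4, 13, 12, -5] → min -5
[-4, 13, 12, -5, -3] → min -5
[13, 12, -5, -3, -7] → min -7
[12, -5, -3, -7, -8] → min -8
3 windows satisfy the condition.

3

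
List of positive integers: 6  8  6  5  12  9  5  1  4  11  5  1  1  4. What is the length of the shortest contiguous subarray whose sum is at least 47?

7

add 6: running sum 6 < 47
add 8: running sum 14 < 47
add 6: running sum 20 < 47
add 5: running sum 25 < 47
add 12: running sum 37 < 47
add 9: running sum 46 < 47
add 5: shortest ending here [6, 8, 6, 5, 12, 9, 5] sum 51, len 7
add 1: shortest ending here [6, 8, 6, 5, 12, 9, 5, 1] sum 52, len 8
add 4: shortest ending here [8, 6, 5, 12, 9, 5, 1, 4] sum 50, len 8
add 11: shortest ending here [5, 12, 9, 5, 1, 4, 11] sum 47, len 7
add 5: shortest ending here [12, 9, 5, 1, 4, 11, 5] sum 47, len 7
add 1: shortest ending here [12, 9, 5, 1, 4, 11, 5, 1] sum 48, len 8
add 1: shortest ending here [12, 9, 5, 1, 4, 11, 5, 1, 1] sum 49, len 9
add 4: shortest ending here [12, 9, 5, 1, 4, 11, 5, 1, 1, 4] sum 53, len 10
Shortest qualifying length: 7.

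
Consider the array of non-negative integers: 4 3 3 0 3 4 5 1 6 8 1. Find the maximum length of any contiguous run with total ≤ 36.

10

add 4: [4] sum 4, len 1
add 3: [4, 3] sum 7, len 2
add 3: [4, 3, 3] sum 10, len 3
add 0: [4, 3, 3, 0] sum 10, len 4
add 3: [4, 3, 3, 0, 3] sum 13, len 5
add 4: [4, 3, 3, 0, 3, 4] sum 17, len 6
add 5: [4, 3, 3, 0, 3, 4, 5] sum 22, len 7
add 1: [4, 3, 3, 0, 3, 4, 5, 1] sum 23, len 8
add 6: [4, 3, 3, 0, 3, 4, 5, 1, 6] sum 29, len 9
add 8: [3, 3, 0, 3, 4, 5, 1, 6, 8] sum 33, len 9
add 1: [3, 3, 0, 3, 4, 5, 1, 6, 8, 1] sum 34, len 10
Longest length seen: 10.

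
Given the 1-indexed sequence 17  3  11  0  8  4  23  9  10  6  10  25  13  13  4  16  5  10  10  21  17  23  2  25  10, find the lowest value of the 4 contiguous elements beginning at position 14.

Elements at indices 14..17: 13, 4, 16, 5
min(13, 4, 16, 5) = 4

4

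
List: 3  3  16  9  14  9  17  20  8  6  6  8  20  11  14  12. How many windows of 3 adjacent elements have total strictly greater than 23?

11

(3, 3, 16) → sum 22
(3, 16, 9) → sum 28  > 23 ✓
(16, 9, 14) → sum 39  > 23 ✓
(9, 14, 9) → sum 32  > 23 ✓
(14, 9, 17) → sum 40  > 23 ✓
(9, 17, 20) → sum 46  > 23 ✓
(17, 20, 8) → sum 45  > 23 ✓
(20, 8, 6) → sum 34  > 23 ✓
(8, 6, 6) → sum 20
(6, 6, 8) → sum 20
(6, 8, 20) → sum 34  > 23 ✓
(8, 20, 11) → sum 39  > 23 ✓
(20, 11, 14) → sum 45  > 23 ✓
(11, 14, 12) → sum 37  > 23 ✓
11 windows satisfy the condition.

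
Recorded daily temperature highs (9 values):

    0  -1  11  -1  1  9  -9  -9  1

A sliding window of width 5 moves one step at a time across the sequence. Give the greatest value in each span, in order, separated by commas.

11, 11, 11, 9, 9

Sliding a size-5 window across the 9 values:
0 -1 11 -1 1 → max 11
-1 11 -1 1 9 → max 11
11 -1 1 9 -9 → max 11
-1 1 9 -9 -9 → max 9
1 9 -9 -9 1 → max 9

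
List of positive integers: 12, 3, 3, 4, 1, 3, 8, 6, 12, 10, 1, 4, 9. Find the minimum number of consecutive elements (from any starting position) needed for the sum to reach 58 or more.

10

Extend right; whenever the sum reaches 58, record the length and shrink from the left:
add 12: running sum 12 < 58
add 3: running sum 15 < 58
add 3: running sum 18 < 58
add 4: running sum 22 < 58
add 1: running sum 23 < 58
add 3: running sum 26 < 58
add 8: running sum 34 < 58
add 6: running sum 40 < 58
add 12: running sum 52 < 58
add 10: shortest ending here [12, 3, 3, 4, 1, 3, 8, 6, 12, 10] sum 62, len 10
add 1: shortest ending here [12, 3, 3, 4, 1, 3, 8, 6, 12, 10, 1] sum 63, len 11
add 4: shortest ending here [12, 3, 3, 4, 1, 3, 8, 6, 12, 10, 1, 4] sum 67, len 12
add 9: shortest ending here [4, 1, 3, 8, 6, 12, 10, 1, 4, 9] sum 58, len 10
Shortest qualifying length: 10.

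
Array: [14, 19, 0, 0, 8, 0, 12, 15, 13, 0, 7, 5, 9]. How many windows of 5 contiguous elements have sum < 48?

8

14 19 0 0 8 → sum 41  < 48 ✓
19 0 0 8 0 → sum 27  < 48 ✓
0 0 8 0 12 → sum 20  < 48 ✓
0 8 0 12 15 → sum 35  < 48 ✓
8 0 12 15 13 → sum 48
0 12 15 13 0 → sum 40  < 48 ✓
12 15 13 0 7 → sum 47  < 48 ✓
15 13 0 7 5 → sum 40  < 48 ✓
13 0 7 5 9 → sum 34  < 48 ✓
8 windows satisfy the condition.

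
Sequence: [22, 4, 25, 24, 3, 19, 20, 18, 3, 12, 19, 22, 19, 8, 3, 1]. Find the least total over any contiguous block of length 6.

72

Window sums for each of the 11 positions:
(22, 4, 25, 24, 3, 19) → sum 97
(4, 25, 24, 3, 19, 20) → sum 95
(25, 24, 3, 19, 20, 18) → sum 109
(24, 3, 19, 20, 18, 3) → sum 87
(3, 19, 20, 18, 3, 12) → sum 75
(19, 20, 18, 3, 12, 19) → sum 91
(20, 18, 3, 12, 19, 22) → sum 94
(18, 3, 12, 19, 22, 19) → sum 93
(3, 12, 19, 22, 19, 8) → sum 83
(12, 19, 22, 19, 8, 3) → sum 83
(19, 22, 19, 8, 3, 1) → sum 72
Least of these is 72.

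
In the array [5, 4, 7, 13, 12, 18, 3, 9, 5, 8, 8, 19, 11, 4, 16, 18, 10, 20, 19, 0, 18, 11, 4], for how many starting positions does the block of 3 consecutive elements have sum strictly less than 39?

16

(5, 4, 7) → sum 16  < 39 ✓
(4, 7, 13) → sum 24  < 39 ✓
(7, 13, 12) → sum 32  < 39 ✓
(13, 12, 18) → sum 43
(12, 18, 3) → sum 33  < 39 ✓
(18, 3, 9) → sum 30  < 39 ✓
(3, 9, 5) → sum 17  < 39 ✓
(9, 5, 8) → sum 22  < 39 ✓
(5, 8, 8) → sum 21  < 39 ✓
(8, 8, 19) → sum 35  < 39 ✓
(8, 19, 11) → sum 38  < 39 ✓
(19, 11, 4) → sum 34  < 39 ✓
(11, 4, 16) → sum 31  < 39 ✓
(4, 16, 18) → sum 38  < 39 ✓
(16, 18, 10) → sum 44
(18, 10, 20) → sum 48
(10, 20, 19) → sum 49
(20, 19, 0) → sum 39
(19, 0, 18) → sum 37  < 39 ✓
(0, 18, 11) → sum 29  < 39 ✓
(18, 11, 4) → sum 33  < 39 ✓
16 windows satisfy the condition.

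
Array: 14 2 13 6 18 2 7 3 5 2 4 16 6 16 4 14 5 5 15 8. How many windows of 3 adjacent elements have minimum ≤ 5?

16

(14, 2, 13) → min 2  ≤ 5 ✓
(2, 13, 6) → min 2  ≤ 5 ✓
(13, 6, 18) → min 6
(6, 18, 2) → min 2  ≤ 5 ✓
(18, 2, 7) → min 2  ≤ 5 ✓
(2, 7, 3) → min 2  ≤ 5 ✓
(7, 3, 5) → min 3  ≤ 5 ✓
(3, 5, 2) → min 2  ≤ 5 ✓
(5, 2, 4) → min 2  ≤ 5 ✓
(2, 4, 16) → min 2  ≤ 5 ✓
(4, 16, 6) → min 4  ≤ 5 ✓
(16, 6, 16) → min 6
(6, 16, 4) → min 4  ≤ 5 ✓
(16, 4, 14) → min 4  ≤ 5 ✓
(4, 14, 5) → min 4  ≤ 5 ✓
(14, 5, 5) → min 5  ≤ 5 ✓
(5, 5, 15) → min 5  ≤ 5 ✓
(5, 15, 8) → min 5  ≤ 5 ✓
16 windows satisfy the condition.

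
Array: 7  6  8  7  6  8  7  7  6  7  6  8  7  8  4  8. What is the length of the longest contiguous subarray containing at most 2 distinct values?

[7] 1 distinct, len 1
[7, 6] 2 distinct, len 2
[6, 8] 2 distinct, len 2
[8, 7] 2 distinct, len 2
[7, 6] 2 distinct, len 2
[6, 8] 2 distinct, len 2
[8, 7] 2 distinct, len 2
[8, 7, 7] 2 distinct, len 3
[7, 7, 6] 2 distinct, len 3
[7, 7, 6, 7] 2 distinct, len 4
[7, 7, 6, 7, 6] 2 distinct, len 5
[6, 8] 2 distinct, len 2
[8, 7] 2 distinct, len 2
[8, 7, 8] 2 distinct, len 3
[8, 4] 2 distinct, len 2
[8, 4, 8] 2 distinct, len 3
Longest length with ≤2 distinct: 5.

5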